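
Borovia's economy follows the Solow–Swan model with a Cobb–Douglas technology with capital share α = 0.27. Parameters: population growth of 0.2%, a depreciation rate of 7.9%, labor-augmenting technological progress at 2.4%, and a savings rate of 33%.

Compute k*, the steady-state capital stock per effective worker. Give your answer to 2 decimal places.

Steady state requires s·f(k) = (n + g + δ)·k, i.e. s·k^α = (n + g + δ)·k.
Rearranging, k^(1−α) = s / (n + g + δ).
k^0.73 = 0.33 / (0.002 + 0.024 + 0.079) = 0.33 / 0.105 = 3.1429
k* = 3.1429^(1/0.73) ≈ 4.8004

k* ≈ 4.80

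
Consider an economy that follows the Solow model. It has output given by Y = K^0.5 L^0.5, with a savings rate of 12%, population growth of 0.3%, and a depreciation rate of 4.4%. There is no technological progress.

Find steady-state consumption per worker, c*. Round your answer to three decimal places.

At the steady state, Δk = 0, so s·k^α = (n + δ)·k.
Rearranging, k^(1−α) = s / (n + δ).
k^0.5 = 0.12 / (0.003 + 0.044) = 0.12 / 0.047 = 2.5532
k* = 2.5532^(1/0.5) ≈ 6.5188
y* = (k*)^α = 6.5188^0.5 ≈ 2.5532
c* = (1 − s)·y* = (1 − 0.12) × 2.5532 ≈ 2.2468

c* ≈ 2.247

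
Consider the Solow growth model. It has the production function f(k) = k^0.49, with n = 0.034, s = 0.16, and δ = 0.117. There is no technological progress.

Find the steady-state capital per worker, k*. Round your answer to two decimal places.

At the steady state, Δk = 0, so s·k^α = (n + δ)·k.
Rearranging, k^(1−α) = s / (n + δ).
k^0.51 = 0.16 / (0.034 + 0.117) = 0.16 / 0.151 = 1.0596
k* = 1.0596^(1/0.51) ≈ 1.1202

k* ≈ 1.12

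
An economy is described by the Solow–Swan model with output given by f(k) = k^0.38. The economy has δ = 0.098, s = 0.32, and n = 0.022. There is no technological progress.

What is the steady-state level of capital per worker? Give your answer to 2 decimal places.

In steady state, investment equals break-even investment: s·k^α = (n + δ)·k.
Rearranging, k^(1−α) = s / (n + δ).
k^0.62 = 0.32 / (0.022 + 0.098) = 0.32 / 0.120 = 2.6667
k* = 2.6667^(1/0.62) ≈ 4.8647

k* ≈ 4.86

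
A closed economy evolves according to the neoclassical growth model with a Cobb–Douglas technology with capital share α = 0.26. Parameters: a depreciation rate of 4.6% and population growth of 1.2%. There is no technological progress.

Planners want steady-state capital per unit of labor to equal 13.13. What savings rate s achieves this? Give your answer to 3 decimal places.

In steady state, investment equals break-even investment: s·k^α = (n + δ)·k.
So s / (n + δ) = (k*)^(1−α) = 13.13^0.74 = 6.7223.
Therefore s = 6.7223 × (n + δ) = 6.7223 × 0.058 = 0.3899.

s ≈ 0.390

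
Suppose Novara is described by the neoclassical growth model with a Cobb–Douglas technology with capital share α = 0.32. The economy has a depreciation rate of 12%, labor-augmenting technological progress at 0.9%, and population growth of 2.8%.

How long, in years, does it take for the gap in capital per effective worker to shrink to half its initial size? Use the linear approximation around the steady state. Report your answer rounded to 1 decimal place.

Near the steady state the convergence rate is λ = (1 − α)(n + g + δ).
λ = (1 − 0.32) × 0.157 = 0.68 × 0.157 = 0.10676
Half-life = ln 2 / λ = 0.6931 / 0.10676 ≈ 6.49 years

t_½ ≈ 6.5 years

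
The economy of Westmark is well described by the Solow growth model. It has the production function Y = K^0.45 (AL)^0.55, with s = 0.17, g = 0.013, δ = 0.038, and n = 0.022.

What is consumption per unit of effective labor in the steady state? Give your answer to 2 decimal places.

Steady state requires s·f(k) = (n + g + δ)·k, i.e. s·k^α = (n + g + δ)·k.
Rearranging, k^(1−α) = s / (n + g + δ).
k^0.55 = 0.17 / (0.022 + 0.013 + 0.038) = 0.17 / 0.073 = 2.3288
k* = 2.3288^(1/0.55) ≈ 4.6506
y* = (k*)^α = 4.6506^0.45 ≈ 1.9970
c* = (1 − s)·y* = (1 − 0.17) × 1.9970 ≈ 1.6575

c* = 1.66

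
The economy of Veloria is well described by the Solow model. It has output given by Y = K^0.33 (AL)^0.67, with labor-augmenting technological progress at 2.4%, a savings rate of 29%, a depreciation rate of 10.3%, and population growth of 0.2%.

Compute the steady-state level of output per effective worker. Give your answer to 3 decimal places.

y* ≈ 1.490

At the steady state, Δk = 0, so s·k^α = (n + g + δ)·k.
Rearranging, k^(1−α) = s / (n + g + δ).
k^0.67 = 0.29 / (0.002 + 0.024 + 0.103) = 0.29 / 0.129 = 2.2481
k* = 2.2481^(1/0.67) ≈ 3.3504
y* = (k*)^α = 3.3504^0.33 ≈ 1.4903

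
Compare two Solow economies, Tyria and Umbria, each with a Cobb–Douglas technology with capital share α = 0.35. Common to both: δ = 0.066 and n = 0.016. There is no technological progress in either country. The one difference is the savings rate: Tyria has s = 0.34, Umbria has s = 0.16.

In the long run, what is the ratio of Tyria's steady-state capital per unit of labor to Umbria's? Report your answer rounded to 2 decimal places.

Steady-state k* = [s/(n + δ)]^(1/(1−α)), so the ratio is [ (s_T/(n + δ)_T) / (s_U/(n + δ)_U) ]^1.5385.
s_T/(n + δ)_T = 0.34/0.082 = 4.1463; s_U/(n + δ)_U = 0.16/0.082 = 1.9512.
Ratio = (4.1463/1.9512)^1.5385 = 2.1250^1.5385 ≈ 3.1889

ratio ≈ 3.19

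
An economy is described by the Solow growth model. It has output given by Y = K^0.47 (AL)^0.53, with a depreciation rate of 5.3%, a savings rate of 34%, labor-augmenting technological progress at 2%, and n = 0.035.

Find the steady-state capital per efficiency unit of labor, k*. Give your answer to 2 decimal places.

k* ≈ 8.70

In steady state, investment equals break-even investment: s·k^α = (n + g + δ)·k.
Rearranging, k^(1−α) = s / (n + g + δ).
k^0.53 = 0.34 / (0.035 + 0.020 + 0.053) = 0.34 / 0.108 = 3.1481
k* = 3.1481^(1/0.53) ≈ 8.7039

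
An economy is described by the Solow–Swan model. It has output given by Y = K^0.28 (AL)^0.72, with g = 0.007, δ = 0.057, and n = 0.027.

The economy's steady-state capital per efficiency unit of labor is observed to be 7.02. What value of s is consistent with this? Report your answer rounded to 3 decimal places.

At the steady state, Δk = 0, so s·k^α = (n + g + δ)·k.
So s / (n + g + δ) = (k*)^(1−α) = 7.02^0.72 = 4.0678.
Therefore s = 4.0678 × (n + g + δ) = 4.0678 × 0.091 = 0.3702.

s ≈ 0.370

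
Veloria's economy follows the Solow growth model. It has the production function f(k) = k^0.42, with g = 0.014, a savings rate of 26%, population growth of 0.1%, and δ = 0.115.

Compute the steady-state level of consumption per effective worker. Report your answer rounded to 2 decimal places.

Steady state requires s·f(k) = (n + g + δ)·k, i.e. s·k^α = (n + g + δ)·k.
Rearranging, k^(1−α) = s / (n + g + δ).
k^0.58 = 0.26 / (0.001 + 0.014 + 0.115) = 0.26 / 0.130 = 2.0000
k* = 2.0000^(1/0.58) ≈ 3.3038
y* = (k*)^α = 3.3038^0.42 ≈ 1.6519
c* = (1 − s)·y* = (1 − 0.26) × 1.6519 ≈ 1.2224

c* ≈ 1.22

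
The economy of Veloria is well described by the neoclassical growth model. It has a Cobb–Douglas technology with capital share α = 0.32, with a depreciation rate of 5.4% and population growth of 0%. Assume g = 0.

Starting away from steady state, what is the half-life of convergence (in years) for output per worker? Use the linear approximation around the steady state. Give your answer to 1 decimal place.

Near the steady state the convergence rate is λ = (1 − α)(n + δ).
λ = (1 − 0.32) × 0.054 = 0.68 × 0.054 = 0.03672
Half-life = ln 2 / λ = 0.6931 / 0.03672 ≈ 18.88 years

t_½ ≈ 18.9 years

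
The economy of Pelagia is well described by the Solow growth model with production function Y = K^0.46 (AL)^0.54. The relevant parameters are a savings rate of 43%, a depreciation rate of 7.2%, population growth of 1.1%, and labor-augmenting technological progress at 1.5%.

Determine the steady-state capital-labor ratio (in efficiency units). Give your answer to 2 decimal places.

k* = 15.46

At the steady state, Δk = 0, so s·k^α = (n + g + δ)·k.
Rearranging, k^(1−α) = s / (n + g + δ).
k^0.54 = 0.43 / (0.011 + 0.015 + 0.072) = 0.43 / 0.098 = 4.3878
k* = 4.3878^(1/0.54) ≈ 15.4649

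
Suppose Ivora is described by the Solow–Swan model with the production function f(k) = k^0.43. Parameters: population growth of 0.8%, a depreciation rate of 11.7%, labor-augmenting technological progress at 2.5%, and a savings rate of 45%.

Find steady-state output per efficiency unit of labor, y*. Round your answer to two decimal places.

y* = 2.29

Steady state requires s·f(k) = (n + g + δ)·k, i.e. s·k^α = (n + g + δ)·k.
Rearranging, k^(1−α) = s / (n + g + δ).
k^0.57 = 0.45 / (0.008 + 0.025 + 0.117) = 0.45 / 0.150 = 3.0000
k* = 3.0000^(1/0.57) ≈ 6.8716
y* = (k*)^α = 6.8716^0.43 ≈ 2.2905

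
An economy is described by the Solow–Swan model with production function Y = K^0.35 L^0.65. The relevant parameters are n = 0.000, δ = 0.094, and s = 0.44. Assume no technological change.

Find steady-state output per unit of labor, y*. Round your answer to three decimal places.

y* ≈ 2.296

Steady state requires s·f(k) = (n + δ)·k, i.e. s·k^α = (n + δ)·k.
Dividing both sides by k: k^(1−α) = s / (n + δ).
k^0.65 = 0.44 / (0.000 + 0.094) = 0.44 / 0.094 = 4.6809
k* = 4.6809^(1/0.65) ≈ 10.7467
y* = (k*)^α = 10.7467^0.35 ≈ 2.2959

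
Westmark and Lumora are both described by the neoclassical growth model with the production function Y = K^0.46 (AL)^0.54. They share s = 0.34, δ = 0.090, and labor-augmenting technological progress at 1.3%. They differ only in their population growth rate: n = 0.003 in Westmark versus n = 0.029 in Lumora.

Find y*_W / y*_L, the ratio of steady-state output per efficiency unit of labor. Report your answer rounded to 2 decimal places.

Steady-state y* = [s/(n + g + δ)]^(α/(1−α)), so the ratio is [ (s_W/(n + g + δ)_W) / (s_L/(n + g + δ)_L) ]^0.8519.
s_W/(n + g + δ)_W = 0.34/0.106 = 3.2075; s_L/(n + g + δ)_L = 0.34/0.132 = 2.5758.
Ratio = (3.2075/2.5758)^0.8519 = 1.2452^0.8519 ≈ 1.2054

ratio ≈ 1.21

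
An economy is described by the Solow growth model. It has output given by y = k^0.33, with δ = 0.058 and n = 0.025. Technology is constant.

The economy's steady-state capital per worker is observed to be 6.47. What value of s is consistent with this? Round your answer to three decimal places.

s ≈ 0.290

Steady state requires s·f(k) = (n + δ)·k, i.e. s·k^α = (n + δ)·k.
So s / (n + δ) = (k*)^(1−α) = 6.47^0.67 = 3.4939.
Therefore s = 3.4939 × (n + δ) = 3.4939 × 0.083 = 0.2900.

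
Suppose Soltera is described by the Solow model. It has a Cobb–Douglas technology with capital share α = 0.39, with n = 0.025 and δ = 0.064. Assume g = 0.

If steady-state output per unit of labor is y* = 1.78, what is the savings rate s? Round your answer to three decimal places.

At the steady state, Δk = 0, so s·k^α = (n + δ)·k.
Since y* = [s/(n + δ)]^(α/(1−α)), we have s/(n + δ) = (y*)^((1−α)/α) = 1.78^1.5641 = 2.4642.
Therefore s = 2.4642 × (n + δ) = 2.4642 × 0.089 = 0.2193.

s ≈ 0.219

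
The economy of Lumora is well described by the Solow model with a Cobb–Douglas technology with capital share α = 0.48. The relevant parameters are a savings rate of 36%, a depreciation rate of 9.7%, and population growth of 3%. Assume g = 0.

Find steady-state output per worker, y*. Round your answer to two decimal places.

y* ≈ 2.62

Steady state requires s·f(k) = (n + δ)·k, i.e. s·k^α = (n + δ)·k.
Dividing both sides by k: k^(1−α) = s / (n + δ).
k^0.52 = 0.36 / (0.030 + 0.097) = 0.36 / 0.127 = 2.8346
k* = 2.8346^(1/0.52) ≈ 7.4161
y* = (k*)^α = 7.4161^0.48 ≈ 2.6163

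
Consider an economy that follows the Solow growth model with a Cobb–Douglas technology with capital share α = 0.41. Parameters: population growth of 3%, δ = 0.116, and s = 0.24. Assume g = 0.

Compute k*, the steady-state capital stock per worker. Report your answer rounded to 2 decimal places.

k* = 2.32

At the steady state, Δk = 0, so s·k^α = (n + δ)·k.
Rearranging, k^(1−α) = s / (n + δ).
k^0.59 = 0.24 / (0.030 + 0.116) = 0.24 / 0.146 = 1.6438
k* = 1.6438^(1/0.59) ≈ 2.3219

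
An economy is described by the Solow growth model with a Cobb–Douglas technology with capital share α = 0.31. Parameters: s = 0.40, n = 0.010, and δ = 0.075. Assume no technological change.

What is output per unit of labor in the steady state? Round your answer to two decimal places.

y* = 2.01

At the steady state, Δk = 0, so s·k^α = (n + δ)·k.
Rearranging, k^(1−α) = s / (n + δ).
k^0.69 = 0.40 / (0.010 + 0.075) = 0.40 / 0.085 = 4.7059
k* = 4.7059^(1/0.69) ≈ 9.4372
y* = (k*)^α = 9.4372^0.31 ≈ 2.0054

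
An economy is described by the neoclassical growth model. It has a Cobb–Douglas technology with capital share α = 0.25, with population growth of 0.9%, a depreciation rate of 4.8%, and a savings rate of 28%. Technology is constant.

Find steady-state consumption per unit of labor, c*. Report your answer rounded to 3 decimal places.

Steady state requires s·f(k) = (n + δ)·k, i.e. s·k^α = (n + δ)·k.
Dividing both sides by k: k^(1−α) = s / (n + δ).
k^0.75 = 0.28 / (0.009 + 0.048) = 0.28 / 0.057 = 4.9123
k* = 4.9123^(1/0.75) ≈ 8.3505
y* = (k*)^α = 8.3505^0.25 ≈ 1.6999
c* = (1 − s)·y* = (1 − 0.28) × 1.6999 ≈ 1.2239

c* = 1.224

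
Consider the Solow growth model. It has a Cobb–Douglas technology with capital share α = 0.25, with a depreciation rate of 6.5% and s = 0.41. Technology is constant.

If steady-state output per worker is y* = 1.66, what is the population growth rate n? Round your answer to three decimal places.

n ≈ 0.025

In steady state, investment equals break-even investment: s·k^α = (n + δ)·k.
Since y* = [s/(n + δ)]^(α/(1−α)), we have s/(n + δ) = (y*)^((1−α)/α) = 1.66^3 = 4.5743.
Therefore n + δ = s / 4.5743 = 0.41 / 4.5743 = 0.0896, so n = 0.0896 − 0.065 = 0.0246.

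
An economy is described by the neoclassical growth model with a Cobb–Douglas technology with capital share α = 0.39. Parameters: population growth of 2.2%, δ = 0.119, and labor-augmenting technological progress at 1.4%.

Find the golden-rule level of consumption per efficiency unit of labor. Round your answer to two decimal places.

At the golden rule, f'(k) = n + g + δ, so α·k^(α−1) = n + g + δ and k_gold = (α/(n + g + δ))^(1/(1−α)).
k_gold = (0.39/0.155)^(1/0.61) = 2.5161^1.6393 ≈ 4.5385
c_gold = f(k_gold) − (n + g + δ)·k_gold = 1.8038 − 0.155×4.5385 ≈ 1.1003

c_gold ≈ 1.10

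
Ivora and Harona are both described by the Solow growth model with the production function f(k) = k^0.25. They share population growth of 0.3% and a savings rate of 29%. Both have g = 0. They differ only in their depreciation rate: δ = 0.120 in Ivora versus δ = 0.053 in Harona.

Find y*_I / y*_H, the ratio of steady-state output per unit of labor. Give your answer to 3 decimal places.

ratio ≈ 0.769

Steady-state y* = [s/(n + δ)]^(α/(1−α)), so the ratio is [ (s_I/(n + δ)_I) / (s_H/(n + δ)_H) ]^0.3333.
s_I/(n + δ)_I = 0.29/0.123 = 2.3577; s_H/(n + δ)_H = 0.29/0.056 = 5.1786.
Ratio = (2.3577/5.1786)^0.3333 = 0.4553^0.3333 ≈ 0.7693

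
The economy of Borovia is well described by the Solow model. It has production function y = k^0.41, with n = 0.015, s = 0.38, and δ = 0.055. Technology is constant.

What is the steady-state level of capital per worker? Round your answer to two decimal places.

Steady state requires s·f(k) = (n + δ)·k, i.e. s·k^α = (n + δ)·k.
Rearranging, k^(1−α) = s / (n + δ).
k^0.59 = 0.38 / (0.015 + 0.055) = 0.38 / 0.070 = 5.4286
k* = 5.4286^(1/0.59) ≈ 17.5887

k* ≈ 17.59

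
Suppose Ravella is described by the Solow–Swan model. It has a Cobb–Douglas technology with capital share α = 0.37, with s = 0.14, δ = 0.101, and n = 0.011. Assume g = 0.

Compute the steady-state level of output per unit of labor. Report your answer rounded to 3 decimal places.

y* ≈ 1.140

In steady state, investment equals break-even investment: s·k^α = (n + δ)·k.
Dividing both sides by k: k^(1−α) = s / (n + δ).
k^0.63 = 0.14 / (0.011 + 0.101) = 0.14 / 0.112 = 1.2500
k* = 1.2500^(1/0.63) ≈ 1.4250
y* = (k*)^α = 1.4250^0.37 ≈ 1.1400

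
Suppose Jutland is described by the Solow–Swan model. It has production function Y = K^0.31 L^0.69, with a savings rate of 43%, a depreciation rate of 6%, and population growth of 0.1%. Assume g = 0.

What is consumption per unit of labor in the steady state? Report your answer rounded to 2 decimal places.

c* ≈ 1.37

In steady state, investment equals break-even investment: s·k^α = (n + δ)·k.
Rearranging, k^(1−α) = s / (n + δ).
k^0.69 = 0.43 / (0.001 + 0.060) = 0.43 / 0.061 = 7.0492
k* = 7.0492^(1/0.69) ≈ 16.9507
y* = (k*)^α = 16.9507^0.31 ≈ 2.4046
c* = (1 − s)·y* = (1 − 0.43) × 2.4046 ≈ 1.3706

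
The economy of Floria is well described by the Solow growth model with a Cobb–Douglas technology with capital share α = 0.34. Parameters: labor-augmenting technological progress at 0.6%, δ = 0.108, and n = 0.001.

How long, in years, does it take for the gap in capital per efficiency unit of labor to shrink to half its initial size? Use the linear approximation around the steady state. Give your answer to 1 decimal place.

Near the steady state the convergence rate is λ = (1 − α)(n + g + δ).
λ = (1 − 0.34) × 0.115 = 0.66 × 0.115 = 0.0759
Half-life = ln 2 / λ = 0.6931 / 0.0759 ≈ 9.13 years

t_½ ≈ 9.1 years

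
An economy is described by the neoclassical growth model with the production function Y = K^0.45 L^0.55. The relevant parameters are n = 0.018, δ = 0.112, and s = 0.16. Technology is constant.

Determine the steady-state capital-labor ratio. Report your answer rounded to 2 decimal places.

k* ≈ 1.46

In steady state, investment equals break-even investment: s·k^α = (n + δ)·k.
Dividing both sides by k: k^(1−α) = s / (n + δ).
k^0.55 = 0.16 / (0.018 + 0.112) = 0.16 / 0.130 = 1.2308
k* = 1.2308^(1/0.55) ≈ 1.4587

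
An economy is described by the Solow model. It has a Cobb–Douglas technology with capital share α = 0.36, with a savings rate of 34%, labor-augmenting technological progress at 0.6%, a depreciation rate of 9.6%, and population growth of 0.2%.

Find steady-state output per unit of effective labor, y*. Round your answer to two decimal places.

y* ≈ 1.95

Steady state requires s·f(k) = (n + g + δ)·k, i.e. s·k^α = (n + g + δ)·k.
Dividing both sides by k: k^(1−α) = s / (n + g + δ).
k^0.64 = 0.34 / (0.002 + 0.006 + 0.096) = 0.34 / 0.104 = 3.2692
k* = 3.2692^(1/0.64) ≈ 6.3652
y* = (k*)^α = 6.3652^0.36 ≈ 1.9470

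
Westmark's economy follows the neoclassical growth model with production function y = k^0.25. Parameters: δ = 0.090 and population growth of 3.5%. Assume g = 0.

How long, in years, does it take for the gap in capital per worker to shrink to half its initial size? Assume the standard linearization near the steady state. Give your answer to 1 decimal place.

Near the steady state the convergence rate is λ = (1 − α)(n + δ).
λ = (1 − 0.25) × 0.125 = 0.75 × 0.125 = 0.09375
Half-life = ln 2 / λ = 0.6931 / 0.09375 ≈ 7.39 years

t_½ ≈ 7.4 years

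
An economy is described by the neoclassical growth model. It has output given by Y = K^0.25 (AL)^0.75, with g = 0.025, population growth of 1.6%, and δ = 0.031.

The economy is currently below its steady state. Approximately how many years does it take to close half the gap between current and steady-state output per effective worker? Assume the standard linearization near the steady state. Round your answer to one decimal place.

Near the steady state the convergence rate is λ = (1 − α)(n + g + δ).
λ = (1 − 0.25) × 0.072 = 0.75 × 0.072 = 0.0540
Half-life = ln 2 / λ = 0.6931 / 0.0540 ≈ 12.84 years

t_½ ≈ 12.8 years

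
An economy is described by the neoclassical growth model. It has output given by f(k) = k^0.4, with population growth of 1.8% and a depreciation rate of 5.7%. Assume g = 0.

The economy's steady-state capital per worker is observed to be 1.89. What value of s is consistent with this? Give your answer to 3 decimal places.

At the steady state, Δk = 0, so s·k^α = (n + δ)·k.
So s / (n + δ) = (k*)^(1−α) = 1.89^0.6 = 1.4651.
Therefore s = 1.4651 × (n + δ) = 1.4651 × 0.075 = 0.1099.

s ≈ 0.110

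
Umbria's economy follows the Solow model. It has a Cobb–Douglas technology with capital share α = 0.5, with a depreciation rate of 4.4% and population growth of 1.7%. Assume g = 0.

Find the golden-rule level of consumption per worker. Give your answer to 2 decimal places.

c_gold ≈ 4.10

At the golden rule, f'(k) = n + δ, so α·k^(α−1) = n + δ and k_gold = (α/(n + δ))^(1/(1−α)).
k_gold = (0.5/0.061)^(1/0.5) = 8.1967^2 ≈ 67.1859
c_gold = f(k_gold) − (n + δ)·k_gold = 8.1967 − 0.061×67.1859 ≈ 4.0984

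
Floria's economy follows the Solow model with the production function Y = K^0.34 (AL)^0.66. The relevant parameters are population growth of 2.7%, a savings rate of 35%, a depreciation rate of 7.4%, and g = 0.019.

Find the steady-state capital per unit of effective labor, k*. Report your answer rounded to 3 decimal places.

At the steady state, Δk = 0, so s·k^α = (n + g + δ)·k.
Rearranging, k^(1−α) = s / (n + g + δ).
k^0.66 = 0.35 / (0.027 + 0.019 + 0.074) = 0.35 / 0.120 = 2.9167
k* = 2.9167^(1/0.66) ≈ 5.0627

k* ≈ 5.063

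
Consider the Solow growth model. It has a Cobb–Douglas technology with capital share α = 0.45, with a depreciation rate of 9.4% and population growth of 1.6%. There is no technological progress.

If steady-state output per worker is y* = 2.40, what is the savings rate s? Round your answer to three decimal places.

At the steady state, Δk = 0, so s·k^α = (n + δ)·k.
Since y* = [s/(n + δ)]^(α/(1−α)), we have s/(n + δ) = (y*)^((1−α)/α) = 2.40^1.2222 = 2.9154.
Therefore s = 2.9154 × (n + δ) = 2.9154 × 0.110 = 0.3207.

s ≈ 0.321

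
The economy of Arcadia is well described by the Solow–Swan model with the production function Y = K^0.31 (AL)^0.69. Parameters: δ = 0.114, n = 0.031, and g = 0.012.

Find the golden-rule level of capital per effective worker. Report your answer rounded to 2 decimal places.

k_gold ≈ 2.68

The golden rule sets f'(k) = n + g + δ, i.e. α·k^(α−1) = n + g + δ.
So k^(1−α) = α / (n + g + δ) = 0.31 / 0.157 = 1.9745.
k_gold = 1.9745^(1/0.69) ≈ 2.6804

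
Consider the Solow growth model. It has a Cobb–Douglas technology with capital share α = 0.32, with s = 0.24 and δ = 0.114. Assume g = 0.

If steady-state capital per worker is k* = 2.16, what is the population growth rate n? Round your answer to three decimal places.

Steady state requires s·f(k) = (n + δ)·k, i.e. s·k^α = (n + δ)·k.
So s / (n + δ) = (k*)^(1−α) = 2.16^0.68 = 1.6882.
Therefore n + δ = s / 1.6882 = 0.24 / 1.6882 = 0.1422, so n = 0.1422 − 0.114 = 0.0282.

n ≈ 0.028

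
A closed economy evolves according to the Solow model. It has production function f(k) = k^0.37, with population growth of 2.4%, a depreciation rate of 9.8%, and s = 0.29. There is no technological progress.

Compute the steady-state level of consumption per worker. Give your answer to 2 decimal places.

c* = 1.18

Steady state requires s·f(k) = (n + δ)·k, i.e. s·k^α = (n + δ)·k.
Dividing both sides by k: k^(1−α) = s / (n + δ).
k^0.63 = 0.29 / (0.024 + 0.098) = 0.29 / 0.122 = 2.3770
k* = 2.3770^(1/0.63) ≈ 3.9525
y* = (k*)^α = 3.9525^0.37 ≈ 1.6628
c* = (1 − s)·y* = (1 − 0.29) × 1.6628 ≈ 1.1806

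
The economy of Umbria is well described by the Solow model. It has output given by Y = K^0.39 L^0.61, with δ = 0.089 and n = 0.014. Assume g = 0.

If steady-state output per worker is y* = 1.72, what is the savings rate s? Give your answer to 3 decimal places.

At the steady state, Δk = 0, so s·k^α = (n + δ)·k.
Since y* = [s/(n + δ)]^(α/(1−α)), we have s/(n + δ) = (y*)^((1−α)/α) = 1.72^1.5641 = 2.3356.
Therefore s = 2.3356 × (n + δ) = 2.3356 × 0.103 = 0.2406.

s ≈ 0.241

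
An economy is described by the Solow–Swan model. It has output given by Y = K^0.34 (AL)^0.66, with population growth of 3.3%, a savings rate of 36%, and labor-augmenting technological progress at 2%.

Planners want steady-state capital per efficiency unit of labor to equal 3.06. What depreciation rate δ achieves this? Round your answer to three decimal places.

Steady state requires s·f(k) = (n + g + δ)·k, i.e. s·k^α = (n + g + δ)·k.
So s / (n + g + δ) = (k*)^(1−α) = 3.06^0.66 = 2.0921.
Therefore n + g + δ = s / 2.0921 = 0.36 / 2.0921 = 0.1721, so δ = 0.1721 − 0.053 = 0.1191.

δ ≈ 0.119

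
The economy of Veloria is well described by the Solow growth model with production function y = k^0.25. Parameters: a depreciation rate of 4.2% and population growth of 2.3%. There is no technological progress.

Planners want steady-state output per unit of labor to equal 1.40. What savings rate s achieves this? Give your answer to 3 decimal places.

s ≈ 0.178

Steady state requires s·f(k) = (n + δ)·k, i.e. s·k^α = (n + δ)·k.
Since y* = [s/(n + δ)]^(α/(1−α)), we have s/(n + δ) = (y*)^((1−α)/α) = 1.40^3 = 2.7440.
Therefore s = 2.7440 × (n + δ) = 2.7440 × 0.065 = 0.1784.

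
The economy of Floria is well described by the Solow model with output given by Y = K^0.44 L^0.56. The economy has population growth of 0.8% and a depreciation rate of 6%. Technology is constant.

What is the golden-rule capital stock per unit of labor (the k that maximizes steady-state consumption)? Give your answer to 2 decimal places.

k_gold ≈ 28.06

The golden rule sets f'(k) = n + δ, i.e. α·k^(α−1) = n + δ.
So k^(1−α) = α / (n + δ) = 0.44 / 0.068 = 6.4706.
k_gold = 6.4706^(1/0.56) ≈ 28.0618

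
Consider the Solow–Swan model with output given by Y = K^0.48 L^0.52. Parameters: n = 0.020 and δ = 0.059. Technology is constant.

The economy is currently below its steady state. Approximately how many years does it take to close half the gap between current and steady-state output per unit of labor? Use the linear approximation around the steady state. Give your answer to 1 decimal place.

Near the steady state the convergence rate is λ = (1 − α)(n + δ).
λ = (1 − 0.48) × 0.079 = 0.52 × 0.079 = 0.04108
Half-life = ln 2 / λ = 0.6931 / 0.04108 ≈ 16.87 years

about 16.9 years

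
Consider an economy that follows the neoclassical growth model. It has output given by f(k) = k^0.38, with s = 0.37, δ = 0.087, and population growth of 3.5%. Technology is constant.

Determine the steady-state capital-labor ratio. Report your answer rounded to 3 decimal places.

k* = 5.986

Steady state requires s·f(k) = (n + δ)·k, i.e. s·k^α = (n + δ)·k.
Dividing both sides by k: k^(1−α) = s / (n + δ).
k^0.62 = 0.37 / (0.035 + 0.087) = 0.37 / 0.122 = 3.0328
k* = 3.0328^(1/0.62) ≈ 5.9864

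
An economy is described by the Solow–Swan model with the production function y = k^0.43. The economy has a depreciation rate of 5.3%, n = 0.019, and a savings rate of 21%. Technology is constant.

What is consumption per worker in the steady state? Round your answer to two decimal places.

In steady state, investment equals break-even investment: s·k^α = (n + δ)·k.
Dividing both sides by k: k^(1−α) = s / (n + δ).
k^0.57 = 0.21 / (0.019 + 0.053) = 0.21 / 0.072 = 2.9167
k* = 2.9167^(1/0.57) ≈ 6.5403
y* = (k*)^α = 6.5403^0.43 ≈ 2.2424
c* = (1 − s)·y* = (1 − 0.21) × 2.2424 ≈ 1.7715

c* ≈ 1.77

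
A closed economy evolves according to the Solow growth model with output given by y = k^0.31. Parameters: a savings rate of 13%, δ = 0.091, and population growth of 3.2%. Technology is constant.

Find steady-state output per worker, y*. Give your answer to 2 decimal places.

At the steady state, Δk = 0, so s·k^α = (n + δ)·k.
Dividing both sides by k: k^(1−α) = s / (n + δ).
k^0.69 = 0.13 / (0.032 + 0.091) = 0.13 / 0.123 = 1.0569
k* = 1.0569^(1/0.69) ≈ 1.0835
y* = (k*)^α = 1.0835^0.31 ≈ 1.0252

y* ≈ 1.03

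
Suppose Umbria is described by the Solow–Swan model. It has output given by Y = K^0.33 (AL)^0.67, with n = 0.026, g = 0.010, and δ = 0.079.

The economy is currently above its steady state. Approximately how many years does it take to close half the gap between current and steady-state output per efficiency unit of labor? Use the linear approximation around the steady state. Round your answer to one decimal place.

half-life ≈ 9.0 years

Near the steady state the convergence rate is λ = (1 − α)(n + g + δ).
λ = (1 − 0.33) × 0.115 = 0.67 × 0.115 = 0.07705
Half-life = ln 2 / λ = 0.6931 / 0.07705 ≈ 9.00 years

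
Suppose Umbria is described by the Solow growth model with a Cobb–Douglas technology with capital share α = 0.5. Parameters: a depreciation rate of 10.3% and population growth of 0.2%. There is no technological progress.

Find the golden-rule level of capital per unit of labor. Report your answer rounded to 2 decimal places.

k_gold ≈ 22.68

The golden rule sets f'(k) = n + δ, i.e. α·k^(α−1) = n + δ.
So k^(1−α) = α / (n + δ) = 0.5 / 0.105 = 4.7619.
k_gold = 4.7619^(1/0.5) ≈ 22.6757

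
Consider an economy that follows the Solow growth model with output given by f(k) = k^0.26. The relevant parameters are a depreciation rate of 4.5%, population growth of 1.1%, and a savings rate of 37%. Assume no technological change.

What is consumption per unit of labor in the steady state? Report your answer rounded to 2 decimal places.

In steady state, investment equals break-even investment: s·k^α = (n + δ)·k.
Dividing both sides by k: k^(1−α) = s / (n + δ).
k^0.74 = 0.37 / (0.011 + 0.045) = 0.37 / 0.056 = 6.6071
k* = 6.6071^(1/0.74) ≈ 12.8269
y* = (k*)^α = 12.8269^0.26 ≈ 1.9414
c* = (1 − s)·y* = (1 − 0.37) × 1.9414 ≈ 1.2231

c* = 1.22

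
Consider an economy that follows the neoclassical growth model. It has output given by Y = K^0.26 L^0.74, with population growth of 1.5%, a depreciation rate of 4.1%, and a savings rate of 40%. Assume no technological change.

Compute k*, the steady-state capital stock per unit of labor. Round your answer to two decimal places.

At the steady state, Δk = 0, so s·k^α = (n + δ)·k.
Dividing both sides by k: k^(1−α) = s / (n + δ).
k^0.74 = 0.40 / (0.015 + 0.041) = 0.40 / 0.056 = 7.1429
k* = 7.1429^(1/0.74) ≈ 14.2523

k* = 14.25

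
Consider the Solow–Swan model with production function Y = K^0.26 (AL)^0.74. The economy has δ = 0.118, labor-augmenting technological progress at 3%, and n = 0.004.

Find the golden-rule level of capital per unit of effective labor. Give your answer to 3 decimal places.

The golden rule sets f'(k) = n + g + δ, i.e. α·k^(α−1) = n + g + δ.
So k^(1−α) = α / (n + g + δ) = 0.26 / 0.152 = 1.7105.
k_gold = 1.7105^(1/0.74) ≈ 2.0655

k_gold ≈ 2.066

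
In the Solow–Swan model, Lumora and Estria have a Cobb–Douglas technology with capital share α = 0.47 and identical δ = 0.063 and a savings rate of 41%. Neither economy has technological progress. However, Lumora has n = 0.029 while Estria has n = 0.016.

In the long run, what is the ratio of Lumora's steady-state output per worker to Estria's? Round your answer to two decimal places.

Steady-state y* = [s/(n + δ)]^(α/(1−α)), so the ratio is [ (s_L/(n + δ)_L) / (s_E/(n + δ)_E) ]^0.8868.
s_L/(n + δ)_L = 0.41/0.092 = 4.4565; s_E/(n + δ)_E = 0.41/0.079 = 5.1899.
Ratio = (4.4565/5.1899)^0.8868 = 0.8587^0.8868 ≈ 0.8736

y*_L / y*_E ≈ 0.87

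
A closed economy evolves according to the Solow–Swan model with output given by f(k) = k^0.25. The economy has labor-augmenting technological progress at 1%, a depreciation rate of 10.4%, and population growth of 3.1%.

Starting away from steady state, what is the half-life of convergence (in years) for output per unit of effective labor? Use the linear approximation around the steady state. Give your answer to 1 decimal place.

Near the steady state the convergence rate is λ = (1 − α)(n + g + δ).
λ = (1 − 0.25) × 0.145 = 0.75 × 0.145 = 0.10875
Half-life = ln 2 / λ = 0.6931 / 0.10875 ≈ 6.37 years

t_½ ≈ 6.4 years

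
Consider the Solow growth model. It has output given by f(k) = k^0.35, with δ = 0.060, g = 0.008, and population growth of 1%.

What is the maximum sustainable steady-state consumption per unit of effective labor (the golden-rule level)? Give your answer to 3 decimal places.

c_gold ≈ 1.459

At the golden rule, f'(k) = n + g + δ, so α·k^(α−1) = n + g + δ and k_gold = (α/(n + g + δ))^(1/(1−α)).
k_gold = (0.35/0.078)^(1/0.65) = 4.4872^1.5385 ≈ 10.0708
c_gold = f(k_gold) − (n + g + δ)·k_gold = 2.2443 − 0.078×10.0708 ≈ 1.4588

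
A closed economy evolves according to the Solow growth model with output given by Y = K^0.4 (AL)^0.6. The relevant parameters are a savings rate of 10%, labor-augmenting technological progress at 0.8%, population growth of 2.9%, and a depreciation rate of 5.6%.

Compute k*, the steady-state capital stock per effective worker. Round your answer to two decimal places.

k* = 1.13

At the steady state, Δk = 0, so s·k^α = (n + g + δ)·k.
Dividing both sides by k: k^(1−α) = s / (n + g + δ).
k^0.6 = 0.10 / (0.029 + 0.008 + 0.056) = 0.10 / 0.093 = 1.0753
k* = 1.0753^(1/0.6) ≈ 1.1286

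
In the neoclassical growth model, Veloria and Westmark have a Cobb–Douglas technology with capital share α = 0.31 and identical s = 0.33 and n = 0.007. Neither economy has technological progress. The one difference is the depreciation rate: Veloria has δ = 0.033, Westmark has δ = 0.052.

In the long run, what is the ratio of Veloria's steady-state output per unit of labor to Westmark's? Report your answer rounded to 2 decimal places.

y*_V / y*_W ≈ 1.19

Steady-state y* = [s/(n + δ)]^(α/(1−α)), so the ratio is [ (s_V/(n + δ)_V) / (s_W/(n + δ)_W) ]^0.4493.
s_V/(n + δ)_V = 0.33/0.040 = 8.2500; s_W/(n + δ)_W = 0.33/0.059 = 5.5932.
Ratio = (8.2500/5.5932)^0.4493 = 1.4750^0.4493 ≈ 1.1908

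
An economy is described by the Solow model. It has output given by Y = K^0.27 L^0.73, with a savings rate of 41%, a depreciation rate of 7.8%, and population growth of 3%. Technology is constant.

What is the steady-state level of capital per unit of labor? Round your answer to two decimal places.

k* ≈ 6.22

Steady state requires s·f(k) = (n + δ)·k, i.e. s·k^α = (n + δ)·k.
Dividing both sides by k: k^(1−α) = s / (n + δ).
k^0.73 = 0.41 / (0.030 + 0.078) = 0.41 / 0.108 = 3.7963
k* = 3.7963^(1/0.73) ≈ 6.2179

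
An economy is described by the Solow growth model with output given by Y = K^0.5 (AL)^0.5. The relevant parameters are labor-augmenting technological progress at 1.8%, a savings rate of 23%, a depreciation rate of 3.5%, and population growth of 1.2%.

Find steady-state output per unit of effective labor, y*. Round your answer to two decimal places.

At the steady state, Δk = 0, so s·k^α = (n + g + δ)·k.
Rearranging, k^(1−α) = s / (n + g + δ).
k^0.5 = 0.23 / (0.012 + 0.018 + 0.035) = 0.23 / 0.065 = 3.5385
k* = 3.5385^(1/0.5) ≈ 12.5210
y* = (k*)^α = 12.5210^0.5 ≈ 3.5385

y* = 3.54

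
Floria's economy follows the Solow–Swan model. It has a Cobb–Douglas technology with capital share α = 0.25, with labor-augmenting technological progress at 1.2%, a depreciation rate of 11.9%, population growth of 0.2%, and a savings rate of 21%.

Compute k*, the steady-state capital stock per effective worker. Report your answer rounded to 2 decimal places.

k* = 1.84

At the steady state, Δk = 0, so s·k^α = (n + g + δ)·k.
Rearranging, k^(1−α) = s / (n + g + δ).
k^0.75 = 0.21 / (0.002 + 0.012 + 0.119) = 0.21 / 0.133 = 1.5789
k* = 1.5789^(1/0.75) ≈ 1.8385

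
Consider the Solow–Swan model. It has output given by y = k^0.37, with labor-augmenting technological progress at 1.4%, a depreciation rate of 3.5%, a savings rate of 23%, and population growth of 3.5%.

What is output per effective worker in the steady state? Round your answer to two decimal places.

y* = 1.81

At the steady state, Δk = 0, so s·k^α = (n + g + δ)·k.
Dividing both sides by k: k^(1−α) = s / (n + g + δ).
k^0.63 = 0.23 / (0.035 + 0.014 + 0.035) = 0.23 / 0.084 = 2.7381
k* = 2.7381^(1/0.63) ≈ 4.9473
y* = (k*)^α = 4.9473^0.37 ≈ 1.8068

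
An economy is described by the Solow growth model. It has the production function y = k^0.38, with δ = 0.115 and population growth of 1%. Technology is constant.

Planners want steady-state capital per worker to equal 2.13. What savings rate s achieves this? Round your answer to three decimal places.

At the steady state, Δk = 0, so s·k^α = (n + δ)·k.
So s / (n + δ) = (k*)^(1−α) = 2.13^0.62 = 1.5981.
Therefore s = 1.5981 × (n + δ) = 1.5981 × 0.125 = 0.1998.

s ≈ 0.200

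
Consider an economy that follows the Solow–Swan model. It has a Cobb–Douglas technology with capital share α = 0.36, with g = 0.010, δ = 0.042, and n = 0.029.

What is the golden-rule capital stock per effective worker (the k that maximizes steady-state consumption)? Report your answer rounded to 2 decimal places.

The golden rule sets f'(k) = n + g + δ, i.e. α·k^(α−1) = n + g + δ.
So k^(1−α) = α / (n + g + δ) = 0.36 / 0.081 = 4.4444.
k_gold = 4.4444^(1/0.64) ≈ 10.2851

k_gold ≈ 10.29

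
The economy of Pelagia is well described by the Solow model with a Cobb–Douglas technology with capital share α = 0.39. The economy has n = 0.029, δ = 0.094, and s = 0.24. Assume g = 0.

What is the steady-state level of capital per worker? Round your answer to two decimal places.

k* = 2.99

Steady state requires s·f(k) = (n + δ)·k, i.e. s·k^α = (n + δ)·k.
Rearranging, k^(1−α) = s / (n + δ).
k^0.61 = 0.24 / (0.029 + 0.094) = 0.24 / 0.123 = 1.9512
k* = 1.9512^(1/0.61) ≈ 2.9916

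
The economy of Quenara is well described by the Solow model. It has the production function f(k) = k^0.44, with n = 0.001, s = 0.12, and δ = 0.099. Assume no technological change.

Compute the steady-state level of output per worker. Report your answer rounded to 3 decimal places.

In steady state, investment equals break-even investment: s·k^α = (n + δ)·k.
Rearranging, k^(1−α) = s / (n + δ).
k^0.56 = 0.12 / (0.001 + 0.099) = 0.12 / 0.100 = 1.2000
k* = 1.2000^(1/0.56) ≈ 1.3848
y* = (k*)^α = 1.3848^0.44 ≈ 1.1540

y* = 1.154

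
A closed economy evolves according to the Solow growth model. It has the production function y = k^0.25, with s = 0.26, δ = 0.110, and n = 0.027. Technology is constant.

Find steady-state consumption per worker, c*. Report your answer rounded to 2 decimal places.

c* ≈ 0.92

At the steady state, Δk = 0, so s·k^α = (n + δ)·k.
Rearranging, k^(1−α) = s / (n + δ).
k^0.75 = 0.26 / (0.027 + 0.110) = 0.26 / 0.137 = 1.8978
k* = 1.8978^(1/0.75) ≈ 2.3496
y* = (k*)^α = 2.3496^0.25 ≈ 1.2381
c* = (1 − s)·y* = (1 − 0.26) × 1.2381 ≈ 0.9162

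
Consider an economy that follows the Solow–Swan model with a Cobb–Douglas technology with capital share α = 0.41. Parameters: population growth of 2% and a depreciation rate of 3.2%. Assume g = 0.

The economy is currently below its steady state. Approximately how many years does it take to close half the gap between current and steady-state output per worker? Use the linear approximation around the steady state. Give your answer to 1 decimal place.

Near the steady state the convergence rate is λ = (1 − α)(n + δ).
λ = (1 − 0.41) × 0.052 = 0.59 × 0.052 = 0.03068
Half-life = ln 2 / λ = 0.6931 / 0.03068 ≈ 22.59 years

half-life ≈ 22.6 years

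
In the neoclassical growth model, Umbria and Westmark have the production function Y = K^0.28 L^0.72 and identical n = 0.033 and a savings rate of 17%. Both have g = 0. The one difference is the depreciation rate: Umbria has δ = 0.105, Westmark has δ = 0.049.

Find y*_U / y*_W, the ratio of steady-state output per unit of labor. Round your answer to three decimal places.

ratio ≈ 0.817

Steady-state y* = [s/(n + δ)]^(α/(1−α)), so the ratio is [ (s_U/(n + δ)_U) / (s_W/(n + δ)_W) ]^0.3889.
s_U/(n + δ)_U = 0.17/0.138 = 1.2319; s_W/(n + δ)_W = 0.17/0.082 = 2.0732.
Ratio = (1.2319/2.0732)^0.3889 = 0.5942^0.3889 ≈ 0.8167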